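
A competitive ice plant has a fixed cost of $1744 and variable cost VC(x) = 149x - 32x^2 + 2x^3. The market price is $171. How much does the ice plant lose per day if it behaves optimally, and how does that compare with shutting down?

AVC = 149 - 32x + 2x^2; min AVC = $21 at x = 8. Since P = $171 ≥ min AVC, the firm produces.
With MC = 149 - 64x + 6x^2, P = MC on the upward-sloping part at x* = 11.
TR = 171·11 = 1881. TC = 1744 + 429 = 2173. Profit = 1881 − 2173 = -$292.
Shutting down would mean losing the fixed cost of $1744, so operating at a loss of $292 is better by $1452.

Profit = -$292 at x = 11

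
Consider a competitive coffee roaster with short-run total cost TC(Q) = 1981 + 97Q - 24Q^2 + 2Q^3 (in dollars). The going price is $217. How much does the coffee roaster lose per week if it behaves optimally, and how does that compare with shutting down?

AVC = 97 - 24Q + 2Q^2 has its minimum $25 at Q = 6; price $217 clears that bar, so the firm operates.
With MC = 97 - 48Q + 6Q^2, P = MC on the upward-sloping part at Q* = 10.
TR = 217·10 = 2170. TC = 1981 + 570 = 2551. Profit = 2170 − 2551 = -$381.
Shutting down would mean losing the fixed cost of $1981, so operating at a loss of $381 is better by $1600.

Profit = -$381 at Q = 10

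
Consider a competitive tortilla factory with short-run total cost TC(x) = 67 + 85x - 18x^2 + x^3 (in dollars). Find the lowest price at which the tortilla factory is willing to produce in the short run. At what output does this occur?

$4 per unit, at x = 9

The shutdown price is the minimum of AVC. VC = 85x - 18x^2 + x^3, so AVC = 85 - 18x + x^2.
dAVC/dx = -18 + 2x = 0 gives x = 9. min AVC = 85 - 18·9 + 9^2 = 4.
For P < $4 the firm produces nothing.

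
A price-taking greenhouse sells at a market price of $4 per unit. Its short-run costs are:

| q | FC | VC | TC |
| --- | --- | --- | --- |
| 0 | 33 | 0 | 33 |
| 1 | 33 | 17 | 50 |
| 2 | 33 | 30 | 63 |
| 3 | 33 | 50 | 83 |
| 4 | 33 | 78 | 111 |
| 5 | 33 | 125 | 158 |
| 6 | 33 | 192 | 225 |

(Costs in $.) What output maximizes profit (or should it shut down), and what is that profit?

q = 0 (shut down); profit = -$33

Compute π = P·q − TC at each output: q=0: -33; q=1: -46; q=2: -55; q=3: -71; q=4: -95; q=5: -138; q=6: -201.
Profit is highest at q = 0. Equivalently, the lowest AVC in the table is 30/2 ≈ $15 at q = 2, and P = $4 falls below it — price never covers variable cost, so the firm shuts down and loses only its fixed cost.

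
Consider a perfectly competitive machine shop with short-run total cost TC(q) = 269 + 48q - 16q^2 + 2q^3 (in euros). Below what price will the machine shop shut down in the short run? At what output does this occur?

The shutdown price is the minimum of AVC. VC = 48q - 16q^2 + 2q^3, so AVC = 48 - 16q + 2q^2.
At the minimum of AVC, MC = AVC. MC = 48 - 32q + 6q^2; setting MC = AVC gives 4q^2 - 16q = 0, so q = 4. min AVC = 16.
For P < €16 the firm produces nothing.

€16 per unit, at q = 4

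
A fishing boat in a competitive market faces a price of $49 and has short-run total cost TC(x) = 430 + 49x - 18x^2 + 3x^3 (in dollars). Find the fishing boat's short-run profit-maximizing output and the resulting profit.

Profit = -$334 at x = 4

AVC = 49 - 18x + 3x^2; min AVC = $22 at x = 3. Since P = $49 ≥ min AVC, the firm produces.
With MC = 49 - 36x + 9x^2, P = MC on the upward-sloping part at x* = 4.
TR = 49·4 = 196. TC = 430 + 100 = 530. Profit = 196 − 530 = -$334.
Shutting down would mean losing the fixed cost of $430, so operating at a loss of $334 is better by $96.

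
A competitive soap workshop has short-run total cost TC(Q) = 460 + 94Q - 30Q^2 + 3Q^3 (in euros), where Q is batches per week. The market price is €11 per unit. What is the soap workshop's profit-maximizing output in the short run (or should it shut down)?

Shut down

Variable cost is VC = 94Q - 30Q^2 + 3Q^3, so AVC = VC/Q = 94 - 30Q + 3Q^2 and MC = dTC/dQ = 94 - 60Q + 9Q^2.
AVC hits its minimum where MC = AVC, at Q = 5, giving min AVC = 94 - 30·5 + 3·5^2 = €19.
With P < min AVC (€11 < €19), every unit sold adds to the loss.
Best response: produce nothing and absorb the €460 fixed cost.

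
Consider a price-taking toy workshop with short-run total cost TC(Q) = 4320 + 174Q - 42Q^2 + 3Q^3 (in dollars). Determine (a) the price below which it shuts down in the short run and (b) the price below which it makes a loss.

Shutdown price = $27; break-even price = $462

Shutdown price = min AVC. AVC = 174 - 42Q + 3Q^2, with vertex at Q = 7 and minimum $27.
ATC = 4320/Q + 174 - 42Q + 3Q^2. Setting dATC/dQ = −4320/Q^2 − 42 + 6Q = 0 gives Q = 12 (since 6·12^3 − 42·12^2 = 4320).
min ATC = 4320/12 + 174 − 42·12 + 3·12^2 = $462. That is the break-even price.
Between these two prices the firm operates at a loss; above $462 it earns a profit.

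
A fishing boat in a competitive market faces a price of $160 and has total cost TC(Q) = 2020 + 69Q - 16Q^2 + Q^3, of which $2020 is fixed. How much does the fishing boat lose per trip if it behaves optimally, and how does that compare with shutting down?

Profit = -$330 at Q = 13

AVC = 69 - 16Q + Q^2; min AVC = $5 at Q = 8. Since P = $160 ≥ min AVC, the firm produces.
With MC = 69 - 32Q + 3Q^2, P = MC on the upward-sloping part at Q* = 13.
TR = 160·13 = 2080. TC = 2020 + 390 = 2410. Profit = 2080 − 2410 = -$330.
By producing, the firm covers all variable cost plus $1690 of fixed cost; shutting down would lose the full $2020.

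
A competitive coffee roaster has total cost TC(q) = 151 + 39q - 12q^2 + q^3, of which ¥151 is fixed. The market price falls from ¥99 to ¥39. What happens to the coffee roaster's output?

AVC = 39 - 12q + q^2, minimized at q = 6 where min AVC = ¥3. MC = 39 - 24q + 3q^2.
With P = ¥99 above the shutdown price, P = MC gives q = 10.
At P = ¥39 ≥ min AVC, set P = MC: q = 8. The firm stays open but cuts output.

Output falls from 10 to 8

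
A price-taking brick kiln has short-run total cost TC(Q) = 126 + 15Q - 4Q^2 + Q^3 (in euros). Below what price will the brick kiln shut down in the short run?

€11 per unit

Short-run supply begins at min AVC. From VC = 15Q - 4Q^2 + Q^3, AVC = 15 - 4Q + Q^2.
dAVC/dQ = -4 + 2Q = 0 gives Q = 2. min AVC = 15 - 4·2 + 2^2 = 11.
For P < €11 the firm produces nothing.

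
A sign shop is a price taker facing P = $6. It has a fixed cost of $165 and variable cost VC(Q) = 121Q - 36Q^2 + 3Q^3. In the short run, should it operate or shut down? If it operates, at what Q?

Variable cost is VC = 121Q - 36Q^2 + 3Q^3, so AVC = VC/Q = 121 - 36Q + 3Q^2 and MC = dTC/dQ = 121 - 72Q + 9Q^2.
AVC is minimized where dAVC/dQ = -36 + 6Q = 0, at Q = 6; min AVC = 121 - 36·6 + 3·6^2 = $13.
With P < min AVC ($6 < $13), every unit sold adds to the loss.
Best response: produce nothing and absorb the $165 fixed cost.

Shut down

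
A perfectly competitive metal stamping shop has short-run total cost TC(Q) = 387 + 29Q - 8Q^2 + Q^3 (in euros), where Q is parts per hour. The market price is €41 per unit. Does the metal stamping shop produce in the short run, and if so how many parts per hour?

Produce at Q = 6

Strip out fixed cost: VC = 29Q - 8Q^2 + Q^3. Then AVC = 29 - 8Q + Q^2 and MC = 29 - 16Q + 3Q^2.
AVC hits its minimum where MC = AVC, at Q = 4, giving min AVC = 29 - 8·4 + 4^2 = €13.
Because €41 ≥ €13, revenue can cover variable cost; the firm operates.
Solving P = MC: -12 - 16Q + 3Q^2 = 0 ⇒ Q = -2/3 or 6. On the upward-sloping branch, Q* = 6.
Check: AVC at Q = 6 is €17 ≤ P, so revenue covers variable cost.
Profit = P·Q − TC = 41·6 − 489 = -€243, a loss, but smaller than the €387 fixed cost the firm would lose by shutting down.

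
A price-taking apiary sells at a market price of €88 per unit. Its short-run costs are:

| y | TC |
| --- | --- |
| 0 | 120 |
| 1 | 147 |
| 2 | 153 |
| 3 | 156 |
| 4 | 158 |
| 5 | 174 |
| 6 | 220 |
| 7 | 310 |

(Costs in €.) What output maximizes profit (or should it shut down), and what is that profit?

Tabulate TR − TC: y=0: -120; y=1: -59; y=2: 23; y=3: 108; y=4: 194; y=5: 266; y=6: 308; y=7: 306.
Profit is maximized at y = 6. AVC there is 100/6 = €16.67 ≤ P, so producing beats shutting down (which would give -€120).

y = 6; profit = €308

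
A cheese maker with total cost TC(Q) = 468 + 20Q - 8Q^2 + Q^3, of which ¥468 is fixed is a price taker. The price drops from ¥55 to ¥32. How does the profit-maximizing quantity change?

Output falls from 7 to 6

AVC = 20 - 8Q + Q^2, minimized at Q = 4 where min AVC = ¥4. MC = 20 - 16Q + 3Q^2.
At P = ¥55 ≥ min AVC, set P = MC on the rising branch: Q = 7.
At P = ¥32 ≥ min AVC, set P = MC: Q = 6. The firm stays open but cuts output.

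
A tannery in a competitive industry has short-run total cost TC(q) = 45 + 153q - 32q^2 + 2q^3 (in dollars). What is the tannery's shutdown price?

The firm shuts down when price falls below the minimum of average variable cost. AVC = VC/q = 153 - 32q + 2q^2.
At the minimum of AVC, MC = AVC. MC = 153 - 64q + 6q^2; setting MC = AVC gives 4q^2 - 32q = 0, so q = 8. min AVC = 25.
For P < $25 the firm produces nothing.

$25 per unit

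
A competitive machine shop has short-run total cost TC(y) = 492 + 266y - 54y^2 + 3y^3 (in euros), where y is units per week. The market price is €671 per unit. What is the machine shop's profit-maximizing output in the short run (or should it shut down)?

Produce at y = 15

From TC, MC = TC'(y) = 266 - 108y + 9y^2 and AVC = VC/y = 266 - 54y + 3y^2.
AVC is minimized where dAVC/dy = -54 + 6y = 0, at y = 9; min AVC = 266 - 54·9 + 3·9^2 = €23.
Since P = €671 ≥ min AVC = €23, price covers variable cost and the firm should produce.
Set P = MC: 671 = 266 - 108y + 9y^2 → -405 - 108y + 9y^2 = 0. The roots are y = -3 and y = 15; the profit-maximizing output is on the rising part of MC, so y* = 15.
Check: AVC at y = 15 is €131 ≤ P, so revenue covers variable cost.
Profit = P·y − TC = 671·15 − 2457 = €7608.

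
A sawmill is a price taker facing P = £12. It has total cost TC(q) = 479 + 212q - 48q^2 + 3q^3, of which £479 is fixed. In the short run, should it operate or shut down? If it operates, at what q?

Shut down

From TC, MC = TC'(q) = 212 - 96q + 9q^2 and AVC = VC/q = 212 - 48q + 3q^2.
The AVC parabola has its vertex at q = 48/6 = 8, where AVC = 212 - 48·8 + 3·8^2 = £20.
With P < min AVC (£12 < £20), every unit sold adds to the loss.
Shutting down limits the loss to fixed cost, £479.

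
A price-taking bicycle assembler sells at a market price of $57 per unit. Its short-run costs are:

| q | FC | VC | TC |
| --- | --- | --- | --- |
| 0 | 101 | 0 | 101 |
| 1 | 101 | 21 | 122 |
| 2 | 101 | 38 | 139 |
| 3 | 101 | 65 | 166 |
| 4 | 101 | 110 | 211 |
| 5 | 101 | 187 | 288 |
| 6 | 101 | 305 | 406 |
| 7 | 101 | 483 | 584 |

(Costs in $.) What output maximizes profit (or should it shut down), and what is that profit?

Profit at each row (π = 57q − TC): q=0: -101; q=1: -65; q=2: -25; q=3: 5; q=4: 17; q=5: -3; q=6: -64; q=7: -185.
Profit is maximized at q = 4. AVC there is 110/4 = $27.50 ≤ P, so producing beats shutting down (which would give -$101).

q = 4; profit = $17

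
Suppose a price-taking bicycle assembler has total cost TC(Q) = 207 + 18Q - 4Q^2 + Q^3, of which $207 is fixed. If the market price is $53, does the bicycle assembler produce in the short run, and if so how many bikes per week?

Produce at Q = 5

Variable cost is VC = 18Q - 4Q^2 + Q^3, so AVC = VC/Q = 18 - 4Q + Q^2 and MC = dTC/dQ = 18 - 8Q + 3Q^2.
The AVC parabola has its vertex at Q = 4/2 = 2, where AVC = 18 - 4·2 + 2^2 = $14.
Because $53 ≥ $14, revenue can cover variable cost; the firm operates.
Solving P = MC: -35 - 8Q + 3Q^2 = 0 ⇒ Q = -7/3 or 5. On the upward-sloping branch, Q* = 5.
Check: AVC at Q = 5 is $23 ≤ P, so revenue covers variable cost.
Profit = P·Q − TC = 53·5 − 322 = -$57, a loss, but smaller than the $207 fixed cost the firm would lose by shutting down.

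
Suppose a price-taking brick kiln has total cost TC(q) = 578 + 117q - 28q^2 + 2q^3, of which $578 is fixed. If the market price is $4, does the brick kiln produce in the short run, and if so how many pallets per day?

From TC, MC = TC'(q) = 117 - 56q + 6q^2 and AVC = VC/q = 117 - 28q + 2q^2.
AVC is minimized where dAVC/dq = -28 + 4q = 0, at q = 7; min AVC = 117 - 28·7 + 2·7^2 = $19.
Since P = $4 < min AVC = $19, price fails to cover variable cost at any output.
The firm minimizes its loss by shutting down and losing only its fixed cost of $578.

Shut down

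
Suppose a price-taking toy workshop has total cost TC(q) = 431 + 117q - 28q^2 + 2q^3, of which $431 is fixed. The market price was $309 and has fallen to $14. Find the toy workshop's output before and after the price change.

Output falls from 12 to 0 (the firm shuts down)

MC = 117 - 56q + 6q^2; the shutdown threshold is min AVC = $19 (at q = 7).
At P = $309 ≥ min AVC, set P = MC on the rising branch: q = 12.
At P = $14 < min AVC = $19, price no longer covers variable cost at any output, so the firm shuts down: q = 0.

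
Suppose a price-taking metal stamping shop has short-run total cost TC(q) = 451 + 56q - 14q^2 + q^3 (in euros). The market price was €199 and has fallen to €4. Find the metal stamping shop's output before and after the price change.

MC = 56 - 28q + 3q^2; the shutdown threshold is min AVC = €7 (at q = 7).
With P = €199 above the shutdown price, P = MC gives q = 13.
At P = €4 < min AVC = €7, price no longer covers variable cost at any output, so the firm shuts down: q = 0.

Output falls from 13 to 0 (the firm shuts down)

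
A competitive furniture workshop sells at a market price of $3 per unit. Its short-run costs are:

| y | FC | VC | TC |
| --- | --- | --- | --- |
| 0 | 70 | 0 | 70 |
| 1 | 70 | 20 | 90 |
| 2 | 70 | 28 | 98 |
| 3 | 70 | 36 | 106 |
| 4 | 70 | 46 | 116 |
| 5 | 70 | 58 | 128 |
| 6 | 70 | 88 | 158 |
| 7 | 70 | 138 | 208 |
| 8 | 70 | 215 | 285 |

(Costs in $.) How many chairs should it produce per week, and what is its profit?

y = 0 (shut down); profit = -$70

Profit at each row (π = 3y − TC): y=0: -70; y=1: -87; y=2: -92; y=3: -97; y=4: -104; y=5: -113; y=6: -140; y=7: -187; y=8: -261.
Profit is highest at y = 0. Equivalently, the lowest AVC in the table is 46/4 ≈ $11.50 at y = 4, and P = $3 falls below it — price never covers variable cost, so the firm shuts down and loses only its fixed cost.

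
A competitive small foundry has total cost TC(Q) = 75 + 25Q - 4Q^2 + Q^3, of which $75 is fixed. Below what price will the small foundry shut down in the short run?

Short-run supply begins at min AVC. From VC = 25Q - 4Q^2 + Q^3, AVC = 25 - 4Q + Q^2.
At the minimum of AVC, MC = AVC. MC = 25 - 8Q + 3Q^2; setting MC = AVC gives 2Q^2 - 4Q = 0, so Q = 2. min AVC = 21.
The firm shuts down for any P below $21.

$21 per unit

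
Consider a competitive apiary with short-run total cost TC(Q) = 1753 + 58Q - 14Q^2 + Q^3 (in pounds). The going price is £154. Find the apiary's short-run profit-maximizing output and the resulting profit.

Profit = -£313 at Q = 12

AVC = 58 - 14Q + Q^2; min AVC = £9 at Q = 7. Since P = £154 ≥ min AVC, the firm produces.
With MC = 58 - 28Q + 3Q^2, P = MC on the upward-sloping part at Q* = 12.
TR = 154·12 = 1848. TC = 1753 + 408 = 2161. Profit = 1848 − 2161 = -£313.
That loss of £313 beats the £1753 the firm would lose by shutting down; producing recovers £1440 of fixed cost.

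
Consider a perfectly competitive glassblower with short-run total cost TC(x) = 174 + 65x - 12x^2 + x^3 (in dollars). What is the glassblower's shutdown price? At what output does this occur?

The shutdown price is the minimum of AVC. VC = 65x - 12x^2 + x^3, so AVC = 65 - 12x + x^2.
dAVC/dx = -12 + 2x = 0 gives x = 6. min AVC = 65 - 12·6 + 6^2 = 29.
So the shutdown price is $29.

$29 per unit, at x = 6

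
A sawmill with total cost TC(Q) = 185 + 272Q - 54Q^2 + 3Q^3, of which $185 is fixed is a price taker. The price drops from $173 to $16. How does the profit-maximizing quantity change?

Output falls from 11 to 0 (the firm shuts down)

AVC = 272 - 54Q + 3Q^2, minimized at Q = 9 where min AVC = $29. MC = 272 - 108Q + 9Q^2.
With P = $173 above the shutdown price, P = MC gives Q = 11.
At P = $16 < min AVC = $29, price no longer covers variable cost at any output, so the firm shuts down: Q = 0.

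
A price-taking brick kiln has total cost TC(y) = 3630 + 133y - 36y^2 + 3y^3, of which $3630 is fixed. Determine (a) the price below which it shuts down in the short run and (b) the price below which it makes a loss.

Shutdown price = $25; break-even price = $430

Shutdown price = min AVC. AVC = 133 - 36y + 3y^2, with vertex at y = 6 and minimum $25.
ATC = 3630/y + 133 - 36y + 3y^2. Setting dATC/dy = −3630/y^2 − 36 + 6y = 0 gives y = 11 (since 6·11^3 − 36·11^2 = 3630).
min ATC = 3630/11 + 133 − 36·11 + 3·11^2 = $430. That is the break-even price.
For $25 ≤ P < $430 the firm produces at a loss; below $25 it shuts down.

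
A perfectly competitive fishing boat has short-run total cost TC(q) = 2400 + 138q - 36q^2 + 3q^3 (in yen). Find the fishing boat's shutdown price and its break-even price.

Shutdown price = ¥30; break-even price = ¥318

Shutdown price = min AVC. AVC = 138 - 36q + 3q^2, with vertex at q = 6 and minimum ¥30.
ATC = 2400/q + 138 - 36q + 3q^2. Setting dATC/dq = −2400/q^2 − 36 + 6q = 0 gives q = 10 (since 6·10^3 − 36·10^2 = 2400).
min ATC = 2400/10 + 138 − 36·10 + 3·10^2 = ¥318. That is the break-even price.
For ¥30 ≤ P < ¥318 the firm produces at a loss; below ¥30 it shuts down.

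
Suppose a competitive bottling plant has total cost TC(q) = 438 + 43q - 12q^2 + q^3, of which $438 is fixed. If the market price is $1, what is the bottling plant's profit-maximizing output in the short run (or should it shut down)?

Shut down

Strip out fixed cost: VC = 43q - 12q^2 + q^3. Then AVC = 43 - 12q + q^2 and MC = 43 - 24q + 3q^2.
AVC is minimized where dAVC/dq = -12 + 2q = 0, at q = 6; min AVC = 43 - 12·6 + 6^2 = $7.
P = $1 lies below min AVC = $7; no output level covers variable cost.
Best response: produce nothing and absorb the $438 fixed cost.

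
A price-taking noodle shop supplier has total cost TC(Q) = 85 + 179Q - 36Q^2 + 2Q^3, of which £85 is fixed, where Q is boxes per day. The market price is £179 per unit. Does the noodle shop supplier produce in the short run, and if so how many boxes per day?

Produce at Q = 12

Strip out fixed cost: VC = 179Q - 36Q^2 + 2Q^3. Then AVC = 179 - 36Q + 2Q^2 and MC = 179 - 72Q + 6Q^2.
AVC hits its minimum where MC = AVC, at Q = 9, giving min AVC = 179 - 36·9 + 2·9^2 = £17.
Since P = £179 ≥ min AVC = £17, price covers variable cost and the firm should produce.
P = MC gives -72Q + 6Q^2 = 0, with roots 0 and 12. Take the larger (rising MC): Q* = 12.
Check: AVC at Q = 12 is £35 ≤ P, so revenue covers variable cost.
Profit = P·Q − TC = 179·12 − 505 = £1643.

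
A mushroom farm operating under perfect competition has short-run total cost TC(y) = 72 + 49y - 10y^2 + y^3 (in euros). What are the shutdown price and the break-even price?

AVC = 49 - 10y + y^2; minimized at y = 5, giving min AVC = €24. That is the shutdown price.
ATC = 72/y + 49 - 10y + y^2. Setting dATC/dy = −72/y^2 − 10 + 2y = 0 gives y = 6 (since 2·6^3 − 10·6^2 = 72).
min ATC = 72/6 + 49 − 10·6 + 6^2 = €37. That is the break-even price.
For €24 ≤ P < €37 the firm produces at a loss; below €24 it shuts down.

Shutdown price = €24; break-even price = €37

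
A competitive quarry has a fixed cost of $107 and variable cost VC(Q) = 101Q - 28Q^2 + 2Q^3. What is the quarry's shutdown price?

$3 per unit

The shutdown price is the minimum of AVC. VC = 101Q - 28Q^2 + 2Q^3, so AVC = 101 - 28Q + 2Q^2.
At the minimum of AVC, MC = AVC. MC = 101 - 56Q + 6Q^2; setting MC = AVC gives 4Q^2 - 28Q = 0, so Q = 7. min AVC = 3.
The firm shuts down for any P below $3.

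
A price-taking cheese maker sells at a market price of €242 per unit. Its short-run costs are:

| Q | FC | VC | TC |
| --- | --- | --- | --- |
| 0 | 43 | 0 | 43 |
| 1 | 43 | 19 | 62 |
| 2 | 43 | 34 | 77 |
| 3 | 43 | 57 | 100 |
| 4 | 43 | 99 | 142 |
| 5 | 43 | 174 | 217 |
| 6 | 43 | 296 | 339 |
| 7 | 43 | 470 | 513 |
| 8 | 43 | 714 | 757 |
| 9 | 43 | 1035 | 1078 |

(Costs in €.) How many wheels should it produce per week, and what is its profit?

Q = 7; profit = €1181

Profit at each row (π = 242Q − TC): Q=0: -43; Q=1: 180; Q=2: 407; Q=3: 626; Q=4: 826; Q=5: 993; Q=6: 1113; Q=7: 1181; Q=8: 1179; Q=9: 1100.
Profit is maximized at Q = 7. AVC there is 470/7 = €67.14 ≤ P, so producing beats shutting down (which would give -€43).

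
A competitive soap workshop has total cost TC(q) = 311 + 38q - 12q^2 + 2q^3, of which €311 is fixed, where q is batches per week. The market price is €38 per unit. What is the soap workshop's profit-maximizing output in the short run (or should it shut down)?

Produce at q = 4

From TC, MC = TC'(q) = 38 - 24q + 6q^2 and AVC = VC/q = 38 - 12q + 2q^2.
AVC hits its minimum where MC = AVC, at q = 3, giving min AVC = 38 - 12·3 + 2·3^2 = €20.
Since P = €38 ≥ min AVC = €20, price covers variable cost and the firm should produce.
P = MC gives -24q + 6q^2 = 0, with roots 0 and 4. Take the larger (rising MC): q* = 4.
Check: AVC at q = 4 is €22 ≤ P, so revenue covers variable cost.
Profit = P·q − TC = 38·4 − 399 = -€247, a loss, but smaller than the €311 fixed cost the firm would lose by shutting down.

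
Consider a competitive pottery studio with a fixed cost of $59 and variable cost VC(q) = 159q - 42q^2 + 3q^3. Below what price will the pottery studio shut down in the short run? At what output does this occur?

Short-run supply begins at min AVC. From VC = 159q - 42q^2 + 3q^3, AVC = 159 - 42q + 3q^2.
At the minimum of AVC, MC = AVC. MC = 159 - 84q + 9q^2; setting MC = AVC gives 6q^2 - 42q = 0, so q = 7. min AVC = 12.
For P < $12 the firm produces nothing.

$12 per unit, at q = 7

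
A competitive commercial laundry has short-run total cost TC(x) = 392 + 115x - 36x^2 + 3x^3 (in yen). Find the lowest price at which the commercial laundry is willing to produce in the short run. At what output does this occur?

Short-run supply begins at min AVC. From VC = 115x - 36x^2 + 3x^3, AVC = 115 - 36x + 3x^2.
At the minimum of AVC, MC = AVC. MC = 115 - 72x + 9x^2; setting MC = AVC gives 6x^2 - 36x = 0, so x = 6. min AVC = 7.
So the shutdown price is ¥7.

¥7 per unit, at x = 6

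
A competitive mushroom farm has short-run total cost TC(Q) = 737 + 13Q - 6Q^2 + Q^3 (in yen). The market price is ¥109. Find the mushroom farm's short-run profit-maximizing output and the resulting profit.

Profit = -¥97 at Q = 8

AVC = 13 - 6Q + Q^2 has its minimum ¥4 at Q = 3; price ¥109 clears that bar, so the firm operates.
With MC = 13 - 12Q + 3Q^2, P = MC on the upward-sloping part at Q* = 8.
TR = 109·8 = 872. TC = 737 + 232 = 969. Profit = 872 − 969 = -¥97.
That loss of ¥97 beats the ¥737 the firm would lose by shutting down; producing recovers ¥640 of fixed cost.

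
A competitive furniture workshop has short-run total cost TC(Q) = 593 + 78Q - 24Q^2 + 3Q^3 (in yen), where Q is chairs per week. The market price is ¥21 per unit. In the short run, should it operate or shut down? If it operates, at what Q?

Strip out fixed cost: VC = 78Q - 24Q^2 + 3Q^3. Then AVC = 78 - 24Q + 3Q^2 and MC = 78 - 48Q + 9Q^2.
AVC is minimized where dAVC/dQ = -24 + 6Q = 0, at Q = 4; min AVC = 78 - 24·4 + 3·4^2 = ¥30.
Since P = ¥21 < min AVC = ¥30, price fails to cover variable cost at any output.
Shutting down limits the loss to fixed cost, ¥593.

Shut down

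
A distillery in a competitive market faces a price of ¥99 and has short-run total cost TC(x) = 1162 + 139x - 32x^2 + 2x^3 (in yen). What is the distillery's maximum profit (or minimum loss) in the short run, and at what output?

AVC = 139 - 32x + 2x^2; min AVC = ¥11 at x = 8. Since P = ¥99 ≥ min AVC, the firm produces.
MC = 139 - 64x + 6x^2. Setting P = MC and taking the root on the rising branch gives x* = 10.
TR = 99·10 = 990. TC = 1162 + 190 = 1352. Profit = 990 − 1352 = -¥362.
Shutting down would mean losing the fixed cost of ¥1162, so operating at a loss of ¥362 is better by ¥800.

Profit = -¥362 at x = 10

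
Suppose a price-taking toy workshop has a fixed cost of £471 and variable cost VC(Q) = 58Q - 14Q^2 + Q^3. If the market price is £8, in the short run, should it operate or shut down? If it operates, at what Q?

Shut down

Strip out fixed cost: VC = 58Q - 14Q^2 + Q^3. Then AVC = 58 - 14Q + Q^2 and MC = 58 - 28Q + 3Q^2.
The AVC parabola has its vertex at Q = 14/2 = 7, where AVC = 58 - 14·7 + 7^2 = £9.
P = £8 lies below min AVC = £9; no output level covers variable cost.
The firm minimizes its loss by shutting down and losing only its fixed cost of £471.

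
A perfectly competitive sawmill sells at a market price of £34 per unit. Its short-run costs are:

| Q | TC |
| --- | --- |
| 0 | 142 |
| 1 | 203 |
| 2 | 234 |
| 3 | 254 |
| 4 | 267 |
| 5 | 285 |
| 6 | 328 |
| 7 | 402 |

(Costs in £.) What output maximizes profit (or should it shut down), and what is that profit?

Compute π = P·Q − TC at each output: Q=0: -142; Q=1: -169; Q=2: -166; Q=3: -152; Q=4: -131; Q=5: -115; Q=6: -124; Q=7: -164.
Profit is maximized at Q = 5. AVC there is 143/5 = £28.60 ≤ P, so producing beats shutting down (which would give -£142).

Q = 5; profit = -£115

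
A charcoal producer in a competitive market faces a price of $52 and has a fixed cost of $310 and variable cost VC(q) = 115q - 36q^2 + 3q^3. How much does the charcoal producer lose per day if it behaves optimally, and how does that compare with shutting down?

Profit = -$16 at q = 7

AVC = 115 - 36q + 3q^2; min AVC = $7 at q = 6. Since P = $52 ≥ min AVC, the firm produces.
With MC = 115 - 72q + 9q^2, P = MC on the upward-sloping part at q* = 7.
TR = 52·7 = 364. TC = 310 + 70 = 380. Profit = 364 − 380 = -$16.
That loss of $16 beats the $310 the firm would lose by shutting down; producing recovers $294 of fixed cost.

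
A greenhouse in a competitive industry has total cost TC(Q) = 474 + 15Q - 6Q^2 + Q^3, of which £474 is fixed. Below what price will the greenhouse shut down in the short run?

£6 per unit

Short-run supply begins at min AVC. From VC = 15Q - 6Q^2 + Q^3, AVC = 15 - 6Q + Q^2.
dAVC/dQ = -6 + 2Q = 0 gives Q = 3. min AVC = 15 - 6·3 + 3^2 = 6.
For P < £6 the firm produces nothing.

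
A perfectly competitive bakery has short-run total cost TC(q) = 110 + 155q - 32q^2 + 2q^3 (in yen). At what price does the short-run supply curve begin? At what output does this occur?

The shutdown price is the minimum of AVC. VC = 155q - 32q^2 + 2q^3, so AVC = 155 - 32q + 2q^2.
At the minimum of AVC, MC = AVC. MC = 155 - 64q + 6q^2; setting MC = AVC gives 4q^2 - 32q = 0, so q = 8. min AVC = 27.
For P < ¥27 the firm produces nothing.

¥27 per unit, at q = 8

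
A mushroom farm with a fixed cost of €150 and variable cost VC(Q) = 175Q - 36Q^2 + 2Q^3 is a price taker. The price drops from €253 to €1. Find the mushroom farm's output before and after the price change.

Output falls from 13 to 0 (the firm shuts down)

MC = 175 - 72Q + 6Q^2; the shutdown threshold is min AVC = €13 (at Q = 9).
With P = €253 above the shutdown price, P = MC gives Q = 13.
At P = €1 < min AVC = €13, price no longer covers variable cost at any output, so the firm shuts down: Q = 0.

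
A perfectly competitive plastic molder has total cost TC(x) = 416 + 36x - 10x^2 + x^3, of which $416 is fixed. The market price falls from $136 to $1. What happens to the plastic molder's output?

MC = 36 - 20x + 3x^2; the shutdown threshold is min AVC = $11 (at x = 5).
With P = $136 above the shutdown price, P = MC gives x = 10.
At P = $1 < min AVC = $11, price no longer covers variable cost at any output, so the firm shuts down: x = 0.

Output falls from 10 to 0 (the firm shuts down)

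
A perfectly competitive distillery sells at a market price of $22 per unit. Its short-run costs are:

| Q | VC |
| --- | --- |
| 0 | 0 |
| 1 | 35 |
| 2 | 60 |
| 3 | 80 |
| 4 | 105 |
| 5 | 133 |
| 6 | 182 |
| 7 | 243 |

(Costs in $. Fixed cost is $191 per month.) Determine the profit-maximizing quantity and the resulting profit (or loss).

Q = 0 (shut down); profit = -$191

Tabulate TR − TC: Q=0: -191; Q=1: -204; Q=2: -207; Q=3: -205; Q=4: -208; Q=5: -214; Q=6: -241; Q=7: -280.
Profit is highest at Q = 0. Equivalently, the lowest AVC in the table is 105/4 ≈ $26.25 at Q = 4, and P = $22 falls below it — price never covers variable cost, so the firm shuts down and loses only its fixed cost.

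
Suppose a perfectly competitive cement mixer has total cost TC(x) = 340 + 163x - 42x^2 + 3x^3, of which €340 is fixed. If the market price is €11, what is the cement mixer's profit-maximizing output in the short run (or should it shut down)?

Strip out fixed cost: VC = 163x - 42x^2 + 3x^3. Then AVC = 163 - 42x + 3x^2 and MC = 163 - 84x + 9x^2.
The AVC parabola has its vertex at x = 42/6 = 7, where AVC = 163 - 42·7 + 3·7^2 = €16.
With P < min AVC (€11 < €16), every unit sold adds to the loss.
The firm minimizes its loss by shutting down and losing only its fixed cost of €340.

Shut down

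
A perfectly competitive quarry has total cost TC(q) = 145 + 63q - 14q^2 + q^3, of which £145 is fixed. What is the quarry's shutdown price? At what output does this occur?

The firm shuts down when price falls below the minimum of average variable cost. AVC = VC/q = 63 - 14q + q^2.
dAVC/dq = -14 + 2q = 0 gives q = 7. min AVC = 63 - 14·7 + 7^2 = 14.
The firm shuts down for any P below £14.

£14 per unit, at q = 7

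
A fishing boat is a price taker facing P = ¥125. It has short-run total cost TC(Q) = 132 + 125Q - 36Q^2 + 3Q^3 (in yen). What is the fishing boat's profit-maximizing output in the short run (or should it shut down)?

Strip out fixed cost: VC = 125Q - 36Q^2 + 3Q^3. Then AVC = 125 - 36Q + 3Q^2 and MC = 125 - 72Q + 9Q^2.
AVC hits its minimum where MC = AVC, at Q = 6, giving min AVC = 125 - 36·6 + 3·6^2 = ¥17.
Because ¥125 ≥ ¥17, revenue can cover variable cost; the firm operates.
Solving P = MC: -72Q + 9Q^2 = 0 ⇒ Q = 0 or 8. On the upward-sloping branch, Q* = 8.
Check: AVC at Q = 8 is ¥29 ≤ P, so revenue covers variable cost.
Profit = P·Q − TC = 125·8 − 364 = ¥636.

Produce at Q = 8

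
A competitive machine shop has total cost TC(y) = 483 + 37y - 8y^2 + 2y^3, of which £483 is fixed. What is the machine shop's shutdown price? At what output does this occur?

The shutdown price is the minimum of AVC. VC = 37y - 8y^2 + 2y^3, so AVC = 37 - 8y + 2y^2.
At the minimum of AVC, MC = AVC. MC = 37 - 16y + 6y^2; setting MC = AVC gives 4y^2 - 8y = 0, so y = 2. min AVC = 29.
The firm shuts down for any P below £29.

£29 per unit, at y = 2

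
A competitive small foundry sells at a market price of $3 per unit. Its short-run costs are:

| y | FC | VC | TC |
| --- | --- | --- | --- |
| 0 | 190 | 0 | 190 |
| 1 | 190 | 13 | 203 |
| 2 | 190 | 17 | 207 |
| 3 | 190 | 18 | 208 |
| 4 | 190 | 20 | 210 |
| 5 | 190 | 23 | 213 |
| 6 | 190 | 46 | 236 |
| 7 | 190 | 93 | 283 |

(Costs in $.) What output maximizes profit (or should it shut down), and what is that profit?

Compute π = P·y − TC at each output: y=0: -190; y=1: -200; y=2: -201; y=3: -199; y=4: -198; y=5: -198; y=6: -218; y=7: -262.
Profit is highest at y = 0. Equivalently, the lowest AVC in the table is 23/5 ≈ $4.60 at y = 5, and P = $3 falls below it — price never covers variable cost, so the firm shuts down and loses only its fixed cost.

y = 0 (shut down); profit = -$190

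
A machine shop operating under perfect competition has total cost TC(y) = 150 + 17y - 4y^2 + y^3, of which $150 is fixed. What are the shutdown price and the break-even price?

Shutdown price = $13; break-even price = $52

Shutdown price = min AVC. AVC = 17 - 4y + y^2, with vertex at y = 2 and minimum $13.
ATC = 150/y + 17 - 4y + y^2. Setting dATC/dy = −150/y^2 − 4 + 2y = 0 gives y = 5 (since 2·5^3 − 4·5^2 = 150).
min ATC = 150/5 + 17 − 4·5 + 5^2 = $52. That is the break-even price.
Between these two prices the firm operates at a loss; above $52 it earns a profit.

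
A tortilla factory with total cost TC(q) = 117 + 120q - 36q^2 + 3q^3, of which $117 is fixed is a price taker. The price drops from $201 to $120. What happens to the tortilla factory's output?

MC = 120 - 72q + 9q^2; the shutdown threshold is min AVC = $12 (at q = 6).
At P = $201 ≥ min AVC, set P = MC on the rising branch: q = 9.
At P = $120 ≥ min AVC, set P = MC: q = 8. The firm stays open but cuts output.

Output falls from 9 to 8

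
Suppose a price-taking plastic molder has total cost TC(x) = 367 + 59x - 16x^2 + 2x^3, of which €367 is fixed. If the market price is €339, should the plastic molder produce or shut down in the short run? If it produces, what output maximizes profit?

Strip out fixed cost: VC = 59x - 16x^2 + 2x^3. Then AVC = 59 - 16x + 2x^2 and MC = 59 - 32x + 6x^2.
AVC is minimized where dAVC/dx = -16 + 4x = 0, at x = 4; min AVC = 59 - 16·4 + 2·4^2 = €27.
Because €339 ≥ €27, revenue can cover variable cost; the firm operates.
Set P = MC: 339 = 59 - 32x + 6x^2 → -280 - 32x + 6x^2 = 0. The roots are x = -14/3 and x = 10; the profit-maximizing output is on the rising part of MC, so x* = 10.
Check: AVC at x = 10 is €99 ≤ P, so revenue covers variable cost.
Profit = P·x − TC = 339·10 − 1357 = €2033.

Produce at x = 10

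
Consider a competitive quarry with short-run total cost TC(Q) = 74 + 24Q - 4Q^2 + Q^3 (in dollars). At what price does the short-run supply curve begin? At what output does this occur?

$20 per unit, at Q = 2

Short-run supply begins at min AVC. From VC = 24Q - 4Q^2 + Q^3, AVC = 24 - 4Q + Q^2.
At the minimum of AVC, MC = AVC. MC = 24 - 8Q + 3Q^2; setting MC = AVC gives 2Q^2 - 4Q = 0, so Q = 2. min AVC = 20.
The firm shuts down for any P below $20.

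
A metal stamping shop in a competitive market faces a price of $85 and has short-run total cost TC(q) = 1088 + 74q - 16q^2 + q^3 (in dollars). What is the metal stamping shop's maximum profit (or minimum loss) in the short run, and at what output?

AVC = 74 - 16q + q^2; min AVC = $10 at q = 8. Since P = $85 ≥ min AVC, the firm produces.
MC = 74 - 32q + 3q^2. Setting P = MC and taking the root on the rising branch gives q* = 11.
TR = 85·11 = 935. TC = 1088 + 209 = 1297. Profit = 935 − 1297 = -$362.
By producing, the firm covers all variable cost plus $726 of fixed cost; shutting down would lose the full $1088.

Profit = -$362 at q = 11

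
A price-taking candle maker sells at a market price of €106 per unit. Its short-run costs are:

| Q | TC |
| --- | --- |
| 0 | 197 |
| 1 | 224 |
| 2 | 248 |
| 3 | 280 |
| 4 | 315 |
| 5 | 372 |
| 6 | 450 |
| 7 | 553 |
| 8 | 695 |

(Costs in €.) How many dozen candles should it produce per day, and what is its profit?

Compute π = P·Q − TC at each output: Q=0: -197; Q=1: -118; Q=2: -36; Q=3: 38; Q=4: 109; Q=5: 158; Q=6: 186; Q=7: 189; Q=8: 153.
Profit is maximized at Q = 7. AVC there is 356/7 = €50.86 ≤ P, so producing beats shutting down (which would give -€197).

Q = 7; profit = €189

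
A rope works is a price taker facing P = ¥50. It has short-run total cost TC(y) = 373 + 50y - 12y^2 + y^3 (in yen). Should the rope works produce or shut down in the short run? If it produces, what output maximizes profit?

Produce at y = 8

From TC, MC = TC'(y) = 50 - 24y + 3y^2 and AVC = VC/y = 50 - 12y + y^2.
AVC is minimized where dAVC/dy = -12 + 2y = 0, at y = 6; min AVC = 50 - 12·6 + 6^2 = ¥14.
Because ¥50 ≥ ¥14, revenue can cover variable cost; the firm operates.
Solving P = MC: -24y + 3y^2 = 0 ⇒ y = 0 or 8. On the upward-sloping branch, y* = 8.
Check: AVC at y = 8 is ¥18 ≤ P, so revenue covers variable cost.
Profit = P·y − TC = 50·8 − 517 = -¥117, a loss, but smaller than the ¥373 fixed cost the firm would lose by shutting down.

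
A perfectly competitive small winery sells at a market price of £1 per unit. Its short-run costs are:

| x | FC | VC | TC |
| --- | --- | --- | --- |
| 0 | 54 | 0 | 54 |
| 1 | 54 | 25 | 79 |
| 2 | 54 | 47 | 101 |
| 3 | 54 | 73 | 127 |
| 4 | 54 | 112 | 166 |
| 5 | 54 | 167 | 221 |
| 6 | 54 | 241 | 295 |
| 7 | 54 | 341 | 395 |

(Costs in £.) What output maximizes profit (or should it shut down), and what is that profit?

Tabulate TR − TC: x=0: -54; x=1: -78; x=2: -99; x=3: -124; x=4: -162; x=5: -216; x=6: -289; x=7: -388.
Profit is highest at x = 0. Equivalently, the lowest AVC in the table is 47/2 ≈ £23.50 at x = 2, and P = £1 falls below it — price never covers variable cost, so the firm shuts down and loses only its fixed cost.

x = 0 (shut down); profit = -£54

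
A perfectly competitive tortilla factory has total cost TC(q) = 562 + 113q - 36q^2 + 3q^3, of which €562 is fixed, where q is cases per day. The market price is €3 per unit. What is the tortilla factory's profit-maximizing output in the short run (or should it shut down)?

Shut down

From TC, MC = TC'(q) = 113 - 72q + 9q^2 and AVC = VC/q = 113 - 36q + 3q^2.
AVC hits its minimum where MC = AVC, at q = 6, giving min AVC = 113 - 36·6 + 3·6^2 = €5.
P = €3 lies below min AVC = €5; no output level covers variable cost.
Shutting down limits the loss to fixed cost, €562.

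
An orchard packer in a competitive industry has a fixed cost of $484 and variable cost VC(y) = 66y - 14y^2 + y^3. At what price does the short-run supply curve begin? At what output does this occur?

$17 per unit, at y = 7

Short-run supply begins at min AVC. From VC = 66y - 14y^2 + y^3, AVC = 66 - 14y + y^2.
dAVC/dy = -14 + 2y = 0 gives y = 7. min AVC = 66 - 14·7 + 7^2 = 17.
The firm shuts down for any P below $17.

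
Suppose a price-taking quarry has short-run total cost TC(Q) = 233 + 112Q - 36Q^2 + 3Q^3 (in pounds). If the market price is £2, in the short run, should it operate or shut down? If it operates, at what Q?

Shut down

From TC, MC = TC'(Q) = 112 - 72Q + 9Q^2 and AVC = VC/Q = 112 - 36Q + 3Q^2.
The AVC parabola has its vertex at Q = 36/6 = 6, where AVC = 112 - 36·6 + 3·6^2 = £4.
P = £2 lies below min AVC = £4; no output level covers variable cost.
Best response: produce nothing and absorb the £233 fixed cost.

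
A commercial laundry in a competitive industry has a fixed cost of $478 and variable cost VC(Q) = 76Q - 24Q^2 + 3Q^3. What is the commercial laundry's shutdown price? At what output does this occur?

$28 per unit, at Q = 4

Short-run supply begins at min AVC. From VC = 76Q - 24Q^2 + 3Q^3, AVC = 76 - 24Q + 3Q^2.
At the minimum of AVC, MC = AVC. MC = 76 - 48Q + 9Q^2; setting MC = AVC gives 6Q^2 - 24Q = 0, so Q = 4. min AVC = 28.
The firm shuts down for any P below $28.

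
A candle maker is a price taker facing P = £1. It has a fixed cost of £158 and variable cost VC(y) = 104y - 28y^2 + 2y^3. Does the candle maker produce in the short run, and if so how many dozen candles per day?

From TC, MC = TC'(y) = 104 - 56y + 6y^2 and AVC = VC/y = 104 - 28y + 2y^2.
The AVC parabola has its vertex at y = 28/4 = 7, where AVC = 104 - 28·7 + 2·7^2 = £6.
With P < min AVC (£1 < £6), every unit sold adds to the loss.
The firm minimizes its loss by shutting down and losing only its fixed cost of £158.

Shut down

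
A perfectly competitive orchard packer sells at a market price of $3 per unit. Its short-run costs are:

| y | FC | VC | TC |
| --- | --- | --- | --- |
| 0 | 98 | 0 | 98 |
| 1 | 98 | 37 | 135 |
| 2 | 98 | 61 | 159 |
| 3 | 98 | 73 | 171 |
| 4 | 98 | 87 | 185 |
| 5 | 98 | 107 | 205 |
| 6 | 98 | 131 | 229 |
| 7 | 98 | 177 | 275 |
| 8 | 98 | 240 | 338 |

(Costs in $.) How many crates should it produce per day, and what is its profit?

y = 0 (shut down); profit = -$98

Profit at each row (π = 3y − TC): y=0: -98; y=1: -132; y=2: -153; y=3: -162; y=4: -173; y=5: -190; y=6: -211; y=7: -254; y=8: -314.
Profit is highest at y = 0. Equivalently, the lowest AVC in the table is 107/5 ≈ $21.40 at y = 5, and P = $3 falls below it — price never covers variable cost, so the firm shuts down and loses only its fixed cost.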